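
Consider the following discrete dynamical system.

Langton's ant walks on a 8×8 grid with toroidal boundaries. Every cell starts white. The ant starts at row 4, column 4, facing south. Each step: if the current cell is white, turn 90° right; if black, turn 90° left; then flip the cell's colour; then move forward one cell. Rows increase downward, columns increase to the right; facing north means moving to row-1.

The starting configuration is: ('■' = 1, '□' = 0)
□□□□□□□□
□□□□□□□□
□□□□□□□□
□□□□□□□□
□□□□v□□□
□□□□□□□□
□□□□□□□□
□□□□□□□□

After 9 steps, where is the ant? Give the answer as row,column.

4,5

gen 0: □□□□□□□□
□□□□□□□□
□□□□□□□□
□□□□□□□□
□□□□v□□□
□□□□□□□□
□□□□□□□□
□□□□□□□□
gen 1: □□□□□□□□
□□□□□□□□
□□□□□□□□
□□□□□□□□
□□□<■□□□
□□□□□□□□
□□□□□□□□
□□□□□□□□
gen 2: □□□□□□□□
□□□□□□□□
□□□□□□□□
□□□^□□□□
□□□■■□□□
□□□□□□□□
□□□□□□□□
□□□□□□□□
gen 3: □□□□□□□□
□□□□□□□□
□□□□□□□□
□□□■>□□□
□□□■■□□□
□□□□□□□□
□□□□□□□□
□□□□□□□□
gen 4: □□□□□□□□
□□□□□□□□
□□□□□□□□
□□□■■□□□
□□□■v□□□
□□□□□□□□
□□□□□□□□
□□□□□□□□
gen 5: □□□□□□□□
□□□□□□□□
□□□□□□□□
□□□■■□□□
□□□■□>□□
□□□□□□□□
□□□□□□□□
□□□□□□□□
gen 6: □□□□□□□□
□□□□□□□□
□□□□□□□□
□□□■■□□□
□□□■□■□□
□□□□□v□□
□□□□□□□□
□□□□□□□□
gen 7: □□□□□□□□
□□□□□□□□
□□□□□□□□
□□□■■□□□
□□□■□■□□
□□□□<■□□
□□□□□□□□
□□□□□□□□
gen 8: □□□□□□□□
□□□□□□□□
□□□□□□□□
□□□■■□□□
□□□■^■□□
□□□□■■□□
□□□□□□□□
□□□□□□□□
gen 9: □□□□□□□□
□□□□□□□□
□□□□□□□□
□□□■■□□□
□□□■■>□□
□□□□■■□□
□□□□□□□□
□□□□□□□□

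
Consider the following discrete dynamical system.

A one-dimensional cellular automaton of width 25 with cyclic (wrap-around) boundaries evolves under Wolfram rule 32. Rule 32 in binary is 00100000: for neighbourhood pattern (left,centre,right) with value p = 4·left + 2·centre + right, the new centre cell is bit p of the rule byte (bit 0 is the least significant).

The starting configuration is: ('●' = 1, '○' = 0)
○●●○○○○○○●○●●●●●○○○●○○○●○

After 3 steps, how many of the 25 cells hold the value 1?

0

gen 0: ○●●○○○○○○●○●●●●●○○○●○○○●○
gen 1: ○○○○○○○○○○●○○○○○○○○○○○○○○
gen 2: ○○○○○○○○○○○○○○○○○○○○○○○○○
gen 3: ○○○○○○○○○○○○○○○○○○○○○○○○○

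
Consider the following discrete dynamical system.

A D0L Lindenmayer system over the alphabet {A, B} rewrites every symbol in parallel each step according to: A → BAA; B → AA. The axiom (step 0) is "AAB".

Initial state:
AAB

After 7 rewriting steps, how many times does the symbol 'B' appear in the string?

896

k=0  AAB
k=1  BAABAAAA
k=2  AABAABAAAABAABAABAABAA
k=3  BAABAAAABAABAAAABAABAABAABAAAABAABAAAABAABAAAABAABAAAABAABAA
k=4  AABAABAAAABAABAABAABAAAABAABAAAABAABAABAABAAAABAABAAAABAAB…BAABAAAABAABAABAABAAAABAABAAAABAABAABAABAAAABAABAAAABAABAA  (len 164)
k=5  BAABAAAABAABAAAABAABAABAABAAAABAABAAAABAABAAAABAABAAAABAAB…BAABAAAABAABAABAABAAAABAABAAAABAABAABAABAAAABAABAAAABAABAA  (len 448)
k=6  AABAABAAAABAABAABAABAAAABAABAAAABAABAABAABAAAABAABAAAABAAB…BAABAAAABAABAABAABAAAABAABAAAABAABAABAABAAAABAABAAAABAABAA  (len 1224)
k=7  BAABAAAABAABAAAABAABAABAABAAAABAABAAAABAABAAAABAABAAAABAAB…BAABAAAABAABAABAABAAAABAABAAAABAABAABAABAAAABAABAAAABAABAA  (len 3344)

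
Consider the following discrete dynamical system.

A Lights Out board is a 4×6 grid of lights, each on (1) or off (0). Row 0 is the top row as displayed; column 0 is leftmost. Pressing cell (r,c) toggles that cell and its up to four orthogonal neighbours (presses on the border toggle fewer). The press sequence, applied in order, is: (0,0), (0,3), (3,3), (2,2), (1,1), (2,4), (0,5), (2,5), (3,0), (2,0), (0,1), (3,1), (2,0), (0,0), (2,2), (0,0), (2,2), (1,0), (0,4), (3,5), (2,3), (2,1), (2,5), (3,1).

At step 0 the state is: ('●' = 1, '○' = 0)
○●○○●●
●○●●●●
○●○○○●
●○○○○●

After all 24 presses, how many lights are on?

0) ○●○○●●
●○●●●●
○●○○○●
●○○○○●
1) ●○○○●●
○○●●●●
○●○○○●
●○○○○●
2) ●○●●○●
○○●○●●
○●○○○●
●○○○○●
3) ●○●●○●
○○●○●●
○●○●○●
●○●●●●
4) ●○●●○●
○○○○●●
○○●○○●
●○○●●●
5) ●●●●○●
●●●○●●
○●●○○●
●○○●●●
6) ●●●●○●
●●●○○●
○●●●●○
●○○●○●
7) ●●●●●○
●●●○○○
○●●●●○
●○○●○●
8) ●●●●●○
●●●○○●
○●●●○●
●○○●○○
9) ●●●●●○
●●●○○●
●●●●○●
○●○●○○
10) ●●●●●○
○●●○○●
○○●●○●
●●○●○○
11) ○○○●●○
○○●○○●
○○●●○●
●●○●○○
12) ○○○●●○
○○●○○●
○●●●○●
○○●●○○
13) ○○○●●○
●○●○○●
●○●●○●
●○●●○○
14) ●●○●●○
○○●○○●
●○●●○●
●○●●○○
15) ●●○●●○
○○○○○●
●●○○○●
●○○●○○
16) ○○○●●○
●○○○○●
●●○○○●
●○○●○○
17) ○○○●●○
●○●○○●
●○●●○●
●○●●○○
18) ●○○●●○
○●●○○●
○○●●○●
●○●●○○
19) ●○○○○●
○●●○●●
○○●●○●
●○●●○○
20) ●○○○○●
○●●○●●
○○●●○○
●○●●●●
21) ●○○○○●
○●●●●●
○○○○●○
●○●○●●
22) ●○○○○●
○○●●●●
●●●○●○
●●●○●●
23) ●○○○○●
○○●●●○
●●●○○●
●●●○●○
24) ●○○○○●
○○●●●○
●○●○○●
○○○○●○

9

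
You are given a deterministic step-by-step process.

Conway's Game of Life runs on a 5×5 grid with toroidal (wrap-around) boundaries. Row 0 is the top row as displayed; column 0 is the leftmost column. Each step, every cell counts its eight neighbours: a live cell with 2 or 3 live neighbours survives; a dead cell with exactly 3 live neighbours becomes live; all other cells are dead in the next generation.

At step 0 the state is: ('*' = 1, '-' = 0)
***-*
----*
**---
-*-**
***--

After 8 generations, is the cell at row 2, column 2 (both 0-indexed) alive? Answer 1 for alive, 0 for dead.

1

0) ***-*
----*
**---
-*-**
***--
1) --*-*
--***
-***-
---**
-----
2) --*-*
*---*
**---
---**
----*
3) ----*
---**
-*-*-
---**
*---*
4) -----
*-***
*----
--**-
*----
5) **-*-
**-**
*----
-*--*
-----
6) -*-*-
---*-
--**-
*----
-**-*
7) **-**
---**
--***
*---*
-****
8) -*---
-*---
--*--
-----
-----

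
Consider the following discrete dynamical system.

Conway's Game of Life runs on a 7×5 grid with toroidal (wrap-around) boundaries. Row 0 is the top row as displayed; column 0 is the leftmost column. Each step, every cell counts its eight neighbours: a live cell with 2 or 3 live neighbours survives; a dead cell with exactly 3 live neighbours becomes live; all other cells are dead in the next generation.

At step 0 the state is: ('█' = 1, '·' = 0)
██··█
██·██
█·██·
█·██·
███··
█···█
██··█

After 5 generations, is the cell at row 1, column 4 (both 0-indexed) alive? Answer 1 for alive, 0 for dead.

0

k=0  ██··█
██·██
█·██·
█·██·
███··
█···█
██··█
k=1  ·····
·····
·····
█····
··█··
··██·
···█·
k=2  ·····
·····
·····
·····
·███·
··██·
··██·
k=3  ·····
·····
·····
··█··
·█·█·
····█
··██·
k=4  ·····
·····
·····
··█··
··██·
····█
···█·
k=5  ·····
·····
·····
··██·
··██·
··█·█
·····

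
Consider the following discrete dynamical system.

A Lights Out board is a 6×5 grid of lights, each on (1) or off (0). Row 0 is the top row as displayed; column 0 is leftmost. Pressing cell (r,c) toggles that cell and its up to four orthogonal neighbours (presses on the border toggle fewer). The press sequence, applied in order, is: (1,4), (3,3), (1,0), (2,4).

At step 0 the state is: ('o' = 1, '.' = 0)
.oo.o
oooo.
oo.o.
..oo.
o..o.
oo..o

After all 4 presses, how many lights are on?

gen 0: .oo.o
oooo.
oo.o.
..oo.
o..o.
oo..o
gen 1: .oo..
ooo.o
oo.oo
..oo.
o..o.
oo..o
gen 2: .oo..
ooo.o
oo..o
....o
o....
oo..o
gen 3: ooo..
..o.o
.o..o
....o
o....
oo..o
gen 4: ooo..
..o..
.o.o.
.....
o....
oo..o

10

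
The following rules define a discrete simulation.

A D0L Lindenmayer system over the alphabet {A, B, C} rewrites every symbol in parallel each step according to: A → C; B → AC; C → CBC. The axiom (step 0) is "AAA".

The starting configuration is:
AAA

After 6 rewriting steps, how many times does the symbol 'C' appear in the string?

252

t=0: AAA
t=1: CCC
t=2: CBCCBCCBC
t=3: CBCACCBCCBCACCBCCBCACCBC
t=4: CBCACCBCCCBCCBCACCBCCBCACCBCCCBCCBCACCBCCBCACCBCCCBCCBCACCBC
t=5: CBCACCBCCCBCCBCACCBCCBCCBCACCBCCBCACCBCCCBCCBCACCBCCBCACCB…BCACCBCCBCACCBCCCBCCBCACCBCCBCCBCACCBCCBCACCBCCCBCCBCACCBC  (len 153)
t=6: CBCACCBCCCBCCBCACCBCCBCCBCACCBCCBCACCBCCCBCCBCACCBCCBCACCB…BCACCBCCBCACCBCCCBCCBCACCBCCBCCBCACCBCCBCACCBCCCBCCBCACCBC  (len 390)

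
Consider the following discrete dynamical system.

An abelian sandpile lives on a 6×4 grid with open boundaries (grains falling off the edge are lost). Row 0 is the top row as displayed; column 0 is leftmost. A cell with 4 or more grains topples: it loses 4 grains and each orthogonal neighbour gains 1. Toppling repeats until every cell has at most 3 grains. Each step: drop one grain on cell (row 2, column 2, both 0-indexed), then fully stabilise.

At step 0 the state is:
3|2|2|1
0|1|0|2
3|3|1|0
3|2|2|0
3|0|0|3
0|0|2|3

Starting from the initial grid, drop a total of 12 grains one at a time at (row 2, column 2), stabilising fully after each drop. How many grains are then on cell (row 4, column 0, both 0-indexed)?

gen 0: 3|2|2|1
0|1|0|2
3|3|1|0
3|2|2|0
3|0|0|3
0|0|2|3
gen 1: 3|2|2|1
0|1|0|2
3|3|2|0
3|2|2|0
3|0|0|3
0|0|2|3
gen 2: 3|2|2|1
0|1|0|2
3|3|3|0
3|2|2|0
3|0|0|3
0|0|2|3
gen 3: 3|2|2|1
1|2|1|2
1|2|2|1
2|1|0|1
0|2|1|3
1|0|2|3
gen 4: 3|2|2|1
1|2|1|2
1|2|3|1
2|1|0|1
0|2|1|3
1|0|2|3
gen 5: 3|2|2|1
1|2|2|2
1|3|0|2
2|1|1|1
0|2|1|3
1|0|2|3
gen 6: 3|2|2|1
1|2|2|2
1|3|1|2
2|1|1|1
0|2|1|3
1|0|2|3
gen 7: 3|2|2|1
1|2|2|2
1|3|2|2
2|1|1|1
0|2|1|3
1|0|2|3
gen 8: 3|2|2|1
1|2|2|2
1|3|3|2
2|1|1|1
0|2|1|3
1|0|2|3
gen 9: 3|2|2|1
1|3|3|2
2|0|1|3
2|2|2|1
0|2|1|3
1|0|2|3
gen 10: 3|2|2|1
1|3|3|2
2|0|2|3
2|2|2|1
0|2|1|3
1|0|2|3
gen 11: 3|2|2|1
1|3|3|2
2|0|3|3
2|2|2|1
0|2|1|3
1|0|2|3
gen 12: 3|3|3|2
2|0|2|0
2|2|2|1
2|2|3|2
0|2|1|3
1|0|2|3

0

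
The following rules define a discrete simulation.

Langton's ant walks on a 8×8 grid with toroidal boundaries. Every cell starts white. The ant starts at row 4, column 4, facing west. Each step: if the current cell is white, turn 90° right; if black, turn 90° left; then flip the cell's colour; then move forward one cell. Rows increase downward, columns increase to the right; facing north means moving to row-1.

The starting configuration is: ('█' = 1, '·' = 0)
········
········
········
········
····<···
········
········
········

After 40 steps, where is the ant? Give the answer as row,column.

4,6

k=0  ········
········
········
········
····<···
········
········
········
k=1  ········
········
········
····^···
····█···
········
········
········
k=2  ········
········
········
····█>··
····█···
········
········
········
k=3  ········
········
········
····██··
····█v··
········
········
········
k=4  ········
········
········
····██··
····<█··
········
········
········
k=5  ········
········
········
····██··
·····█··
····v···
········
········
k=6  ········
········
········
····██··
·····█··
···<█···
········
········
k=7  ········
········
········
····██··
···^·█··
···██···
········
········
k=8  ········
········
········
····██··
···█>█··
···██···
········
········
k=9  ········
········
········
····██··
···███··
···█v···
········
········
k=10  ········
········
········
····██··
···███··
···█·>··
········
········
k=11  ········
········
········
····██··
···███··
···█·█··
·····v··
········
k=12  ········
········
········
····██··
···███··
···█·█··
····<█··
········
k=13  ········
········
········
····██··
···███··
···█^█··
····██··
········
k=14  ········
········
········
····██··
···███··
···██>··
····██··
········
k=15  ········
········
········
····██··
···██^··
···██···
····██··
········
k=16  ········
········
········
····██··
···█<···
···██···
····██··
········
k=17  ········
········
········
····██··
···█····
···█v···
····██··
········
k=18  ········
········
········
····██··
···█····
···█·>··
····██··
········
k=19  ········
········
········
····██··
···█····
···█·█··
····█v··
········
k=20  ········
········
········
····██··
···█····
···█·█··
····█·>·
········
k=21  ········
········
········
····██··
···█····
···█·█··
····█·█·
······v·
k=22  ········
········
········
····██··
···█····
···█·█··
····█·█·
·····<█·
k=23  ········
········
········
····██··
···█····
···█·█··
····█^█·
·····██·
k=24  ········
········
········
····██··
···█····
···█·█··
····██>·
·····██·
k=25  ········
········
········
····██··
···█····
···█·█^·
····██··
·····██·
k=26  ········
········
········
····██··
···█····
···█·██>
····██··
·····██·
k=27  ········
········
········
····██··
···█····
···█·███
····██·v
·····██·
k=28  ········
········
········
····██··
···█····
···█·███
····██<█
·····██·
k=29  ········
········
········
····██··
···█····
···█·█^█
····████
·····██·
k=30  ········
········
········
····██··
···█····
···█·<·█
····████
·····██·
k=31  ········
········
········
····██··
···█····
···█···█
····█v██
·····██·
k=32  ········
········
········
····██··
···█····
···█···█
····█·>█
·····██·
k=33  ········
········
········
····██··
···█····
···█··^█
····█··█
·····██·
k=34  ········
········
········
····██··
···█····
···█··█>
····█··█
·····██·
k=35  ········
········
········
····██··
···█···^
···█··█·
····█··█
·····██·
k=36  ········
········
········
····██··
>··█···█
···█··█·
····█··█
·····██·
k=37  ········
········
········
····██··
█··█···█
v··█··█·
····█··█
·····██·
k=38  ········
········
········
····██··
█··█···█
█··█··█<
····█··█
·····██·
k=39  ········
········
········
····██··
█··█···^
█··█··██
····█··█
·····██·
k=40  ········
········
········
····██··
█··█··<·
█··█··██
····█··█
·····██·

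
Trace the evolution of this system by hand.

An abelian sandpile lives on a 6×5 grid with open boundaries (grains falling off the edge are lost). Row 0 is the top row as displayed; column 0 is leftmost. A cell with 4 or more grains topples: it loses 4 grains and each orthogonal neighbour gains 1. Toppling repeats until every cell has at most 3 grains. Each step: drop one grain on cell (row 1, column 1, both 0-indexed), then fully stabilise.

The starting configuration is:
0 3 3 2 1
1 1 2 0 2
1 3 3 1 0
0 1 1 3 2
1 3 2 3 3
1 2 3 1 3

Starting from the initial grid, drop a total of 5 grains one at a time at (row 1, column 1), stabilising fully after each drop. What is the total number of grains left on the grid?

55

[0] 0 3 3 2 1
1 1 2 0 2
1 3 3 1 0
0 1 1 3 2
1 3 2 3 3
1 2 3 1 3
[1] 0 3 3 2 1
1 2 2 0 2
1 3 3 1 0
0 1 1 3 2
1 3 2 3 3
1 2 3 1 3
[2] 0 3 3 2 1
1 3 2 0 2
1 3 3 1 0
0 1 1 3 2
1 3 2 3 3
1 2 3 1 3
[3] 1 1 1 3 1
2 3 1 1 2
2 1 1 2 0
0 2 2 3 2
1 3 2 3 3
1 2 3 1 3
[4] 1 2 1 3 1
3 0 2 1 2
2 2 1 2 0
0 2 2 3 2
1 3 2 3 3
1 2 3 1 3
[5] 1 2 1 3 1
3 1 2 1 2
2 2 1 2 0
0 2 2 3 2
1 3 2 3 3
1 2 3 1 3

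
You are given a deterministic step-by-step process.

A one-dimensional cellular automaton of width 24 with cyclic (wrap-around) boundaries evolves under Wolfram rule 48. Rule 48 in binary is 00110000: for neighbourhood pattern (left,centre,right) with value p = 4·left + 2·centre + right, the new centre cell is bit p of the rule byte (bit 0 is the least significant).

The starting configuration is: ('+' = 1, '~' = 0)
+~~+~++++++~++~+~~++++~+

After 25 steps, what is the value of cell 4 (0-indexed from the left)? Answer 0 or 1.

gen 0: +~~+~++++++~++~+~~++++~+
gen 1: ~+~~+~~~~~~+~~+~+~~~~~+~
gen 2: ~~+~~+~~~~~~+~~+~+~~~~~+
gen 3: +~~+~~+~~~~~~+~~+~+~~~~~
gen 4: ~+~~+~~+~~~~~~+~~+~+~~~~
gen 5: ~~+~~+~~+~~~~~~+~~+~+~~~
gen 6: ~~~+~~+~~+~~~~~~+~~+~+~~
gen 7: ~~~~+~~+~~+~~~~~~+~~+~+~
gen 8: ~~~~~+~~+~~+~~~~~~+~~+~+
gen 9: +~~~~~+~~+~~+~~~~~~+~~+~
gen 10: ~+~~~~~+~~+~~+~~~~~~+~~+
gen 11: +~+~~~~~+~~+~~+~~~~~~+~~
gen 12: ~+~+~~~~~+~~+~~+~~~~~~+~
gen 13: ~~+~+~~~~~+~~+~~+~~~~~~+
gen 14: +~~+~+~~~~~+~~+~~+~~~~~~
gen 15: ~+~~+~+~~~~~+~~+~~+~~~~~
gen 16: ~~+~~+~+~~~~~+~~+~~+~~~~
gen 17: ~~~+~~+~+~~~~~+~~+~~+~~~
gen 18: ~~~~+~~+~+~~~~~+~~+~~+~~
gen 19: ~~~~~+~~+~+~~~~~+~~+~~+~
gen 20: ~~~~~~+~~+~+~~~~~+~~+~~+
gen 21: +~~~~~~+~~+~+~~~~~+~~+~~
gen 22: ~+~~~~~~+~~+~+~~~~~+~~+~
gen 23: ~~+~~~~~~+~~+~+~~~~~+~~+
gen 24: +~~+~~~~~~+~~+~+~~~~~+~~
gen 25: ~+~~+~~~~~~+~~+~+~~~~~+~

1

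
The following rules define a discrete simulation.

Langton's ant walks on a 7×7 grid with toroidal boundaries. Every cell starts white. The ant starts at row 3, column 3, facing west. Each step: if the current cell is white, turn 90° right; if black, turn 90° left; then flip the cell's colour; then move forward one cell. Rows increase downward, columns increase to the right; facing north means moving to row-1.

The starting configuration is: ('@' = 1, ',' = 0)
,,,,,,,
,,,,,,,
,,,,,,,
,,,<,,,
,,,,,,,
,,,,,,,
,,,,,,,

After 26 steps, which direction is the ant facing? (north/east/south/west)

east

k=0  ,,,,,,,
,,,,,,,
,,,,,,,
,,,<,,,
,,,,,,,
,,,,,,,
,,,,,,,
k=1  ,,,,,,,
,,,,,,,
,,,^,,,
,,,@,,,
,,,,,,,
,,,,,,,
,,,,,,,
k=2  ,,,,,,,
,,,,,,,
,,,@>,,
,,,@,,,
,,,,,,,
,,,,,,,
,,,,,,,
k=3  ,,,,,,,
,,,,,,,
,,,@@,,
,,,@v,,
,,,,,,,
,,,,,,,
,,,,,,,
k=4  ,,,,,,,
,,,,,,,
,,,@@,,
,,,<@,,
,,,,,,,
,,,,,,,
,,,,,,,
k=5  ,,,,,,,
,,,,,,,
,,,@@,,
,,,,@,,
,,,v,,,
,,,,,,,
,,,,,,,
k=6  ,,,,,,,
,,,,,,,
,,,@@,,
,,,,@,,
,,<@,,,
,,,,,,,
,,,,,,,
k=7  ,,,,,,,
,,,,,,,
,,,@@,,
,,^,@,,
,,@@,,,
,,,,,,,
,,,,,,,
k=8  ,,,,,,,
,,,,,,,
,,,@@,,
,,@>@,,
,,@@,,,
,,,,,,,
,,,,,,,
k=9  ,,,,,,,
,,,,,,,
,,,@@,,
,,@@@,,
,,@v,,,
,,,,,,,
,,,,,,,
k=10  ,,,,,,,
,,,,,,,
,,,@@,,
,,@@@,,
,,@,>,,
,,,,,,,
,,,,,,,
k=11  ,,,,,,,
,,,,,,,
,,,@@,,
,,@@@,,
,,@,@,,
,,,,v,,
,,,,,,,
k=12  ,,,,,,,
,,,,,,,
,,,@@,,
,,@@@,,
,,@,@,,
,,,<@,,
,,,,,,,
k=13  ,,,,,,,
,,,,,,,
,,,@@,,
,,@@@,,
,,@^@,,
,,,@@,,
,,,,,,,
k=14  ,,,,,,,
,,,,,,,
,,,@@,,
,,@@@,,
,,@@>,,
,,,@@,,
,,,,,,,
k=15  ,,,,,,,
,,,,,,,
,,,@@,,
,,@@^,,
,,@@,,,
,,,@@,,
,,,,,,,
k=16  ,,,,,,,
,,,,,,,
,,,@@,,
,,@<,,,
,,@@,,,
,,,@@,,
,,,,,,,
k=17  ,,,,,,,
,,,,,,,
,,,@@,,
,,@,,,,
,,@v,,,
,,,@@,,
,,,,,,,
k=18  ,,,,,,,
,,,,,,,
,,,@@,,
,,@,,,,
,,@,>,,
,,,@@,,
,,,,,,,
k=19  ,,,,,,,
,,,,,,,
,,,@@,,
,,@,,,,
,,@,@,,
,,,@v,,
,,,,,,,
k=20  ,,,,,,,
,,,,,,,
,,,@@,,
,,@,,,,
,,@,@,,
,,,@,>,
,,,,,,,
k=21  ,,,,,,,
,,,,,,,
,,,@@,,
,,@,,,,
,,@,@,,
,,,@,@,
,,,,,v,
k=22  ,,,,,,,
,,,,,,,
,,,@@,,
,,@,,,,
,,@,@,,
,,,@,@,
,,,,<@,
k=23  ,,,,,,,
,,,,,,,
,,,@@,,
,,@,,,,
,,@,@,,
,,,@^@,
,,,,@@,
k=24  ,,,,,,,
,,,,,,,
,,,@@,,
,,@,,,,
,,@,@,,
,,,@@>,
,,,,@@,
k=25  ,,,,,,,
,,,,,,,
,,,@@,,
,,@,,,,
,,@,@^,
,,,@@,,
,,,,@@,
k=26  ,,,,,,,
,,,,,,,
,,,@@,,
,,@,,,,
,,@,@@>
,,,@@,,
,,,,@@,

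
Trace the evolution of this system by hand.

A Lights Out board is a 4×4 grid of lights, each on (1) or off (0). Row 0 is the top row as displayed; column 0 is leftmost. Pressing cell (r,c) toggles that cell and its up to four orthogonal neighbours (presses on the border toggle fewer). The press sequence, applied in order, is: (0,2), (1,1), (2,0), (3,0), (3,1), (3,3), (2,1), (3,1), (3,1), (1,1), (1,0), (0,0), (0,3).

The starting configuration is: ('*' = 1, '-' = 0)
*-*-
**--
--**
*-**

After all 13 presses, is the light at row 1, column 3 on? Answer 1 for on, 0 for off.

[0] *-*-
**--
--**
*-**
[1] **-*
***-
--**
*-**
[2] *--*
----
-***
*-**
[3] *--*
*---
*-**
--**
[4] *--*
*---
--**
****
[5] *--*
*---
-***
---*
[6] *--*
*---
-**-
--*-
[7] *--*
**--
*---
-**-
[8] *--*
**--
**--
*---
[9] *--*
**--
*---
-**-
[10] **-*
--*-
**--
-**-
[11] -*-*
***-
-*--
-**-
[12] *--*
-**-
-*--
-**-
[13] *-*-
-***
-*--
-**-

1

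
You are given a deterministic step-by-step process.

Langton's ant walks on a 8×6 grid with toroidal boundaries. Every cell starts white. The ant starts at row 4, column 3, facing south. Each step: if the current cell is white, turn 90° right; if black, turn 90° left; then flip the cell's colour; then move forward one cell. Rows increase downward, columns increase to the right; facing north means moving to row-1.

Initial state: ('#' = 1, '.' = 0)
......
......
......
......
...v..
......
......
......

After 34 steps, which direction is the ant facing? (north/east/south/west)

k=0  ......
......
......
......
...v..
......
......
......
k=1  ......
......
......
......
..<#..
......
......
......
k=2  ......
......
......
..^...
..##..
......
......
......
k=3  ......
......
......
..#>..
..##..
......
......
......
k=4  ......
......
......
..##..
..#v..
......
......
......
k=5  ......
......
......
..##..
..#.>.
......
......
......
k=6  ......
......
......
..##..
..#.#.
....v.
......
......
k=7  ......
......
......
..##..
..#.#.
...<#.
......
......
k=8  ......
......
......
..##..
..#^#.
...##.
......
......
k=9  ......
......
......
..##..
..##>.
...##.
......
......
k=10  ......
......
......
..##^.
..##..
...##.
......
......
k=11  ......
......
......
..###>
..##..
...##.
......
......
k=12  ......
......
......
..####
..##.v
...##.
......
......
k=13  ......
......
......
..####
..##<#
...##.
......
......
k=14  ......
......
......
..##^#
..####
...##.
......
......
k=15  ......
......
......
..#<.#
..####
...##.
......
......
k=16  ......
......
......
..#..#
..#v##
...##.
......
......
k=17  ......
......
......
..#..#
..#.>#
...##.
......
......
k=18  ......
......
......
..#.^#
..#..#
...##.
......
......
k=19  ......
......
......
..#.#>
..#..#
...##.
......
......
k=20  ......
......
.....^
..#.#.
..#..#
...##.
......
......
k=21  ......
......
>....#
..#.#.
..#..#
...##.
......
......
k=22  ......
......
#....#
v.#.#.
..#..#
...##.
......
......
k=23  ......
......
#....#
#.#.#<
..#..#
...##.
......
......
k=24  ......
......
#....^
#.#.##
..#..#
...##.
......
......
k=25  ......
......
#...<.
#.#.##
..#..#
...##.
......
......
k=26  ......
....^.
#...#.
#.#.##
..#..#
...##.
......
......
k=27  ......
....#>
#...#.
#.#.##
..#..#
...##.
......
......
k=28  ......
....##
#...#v
#.#.##
..#..#
...##.
......
......
k=29  ......
....##
#...<#
#.#.##
..#..#
...##.
......
......
k=30  ......
....##
#....#
#.#.v#
..#..#
...##.
......
......
k=31  ......
....##
#....#
#.#..>
..#..#
...##.
......
......
k=32  ......
....##
#....^
#.#...
..#..#
...##.
......
......
k=33  ......
....##
#...<.
#.#...
..#..#
...##.
......
......
k=34  ......
....^#
#...#.
#.#...
..#..#
...##.
......
......

north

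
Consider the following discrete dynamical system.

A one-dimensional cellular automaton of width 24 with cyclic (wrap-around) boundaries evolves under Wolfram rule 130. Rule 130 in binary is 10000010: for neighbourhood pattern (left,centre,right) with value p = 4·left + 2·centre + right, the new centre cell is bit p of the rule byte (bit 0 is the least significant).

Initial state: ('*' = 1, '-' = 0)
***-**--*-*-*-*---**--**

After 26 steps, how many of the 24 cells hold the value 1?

step 0: ***-**--*-*-*-*---**--**
step 1: **-----*---------*---*-*
step 2: *-----*---------*---*---
step 3: -----*---------*---*---*
step 4: ----*---------*---*---*-
step 5: ---*---------*---*---*--
step 6: --*---------*---*---*---
step 7: -*---------*---*---*----
step 8: *---------*---*---*-----
step 9: ---------*---*---*-----*
step 10: --------*---*---*-----*-
step 11: -------*---*---*-----*--
step 12: ------*---*---*-----*---
step 13: -----*---*---*-----*----
step 14: ----*---*---*-----*-----
step 15: ---*---*---*-----*------
step 16: --*---*---*-----*-------
step 17: -*---*---*-----*--------
step 18: *---*---*-----*---------
step 19: ---*---*-----*---------*
step 20: --*---*-----*---------*-
step 21: -*---*-----*---------*--
step 22: *---*-----*---------*---
step 23: ---*-----*---------*---*
step 24: --*-----*---------*---*-
step 25: -*-----*---------*---*--
step 26: *-----*---------*---*---

4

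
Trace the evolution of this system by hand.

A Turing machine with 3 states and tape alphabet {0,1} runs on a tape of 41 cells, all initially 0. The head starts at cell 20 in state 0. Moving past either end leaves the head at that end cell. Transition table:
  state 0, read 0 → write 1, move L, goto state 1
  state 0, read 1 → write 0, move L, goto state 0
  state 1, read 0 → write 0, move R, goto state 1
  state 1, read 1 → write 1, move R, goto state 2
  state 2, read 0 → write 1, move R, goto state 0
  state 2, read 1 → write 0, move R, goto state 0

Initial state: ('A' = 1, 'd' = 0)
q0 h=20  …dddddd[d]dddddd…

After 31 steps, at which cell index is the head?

k=0  q0 h=20  …dddddd[d]dddddd…
k=1  q1 h=19  …dddddd[d]Addddd…
k=2  q1 h=20  …dddddd[A]dddddd…
k=3  q2 h=21  …dddddA[d]dddddd…
k=4  q0 h=22  …ddddAA[d]dddddd…
k=5  q1 h=21  …dddddA[A]Addddd…
k=6  q2 h=22  …ddddAA[A]dddddd…
k=7  q0 h=23  …dddAAd[d]dddddd…
k=8  q1 h=22  …ddddAA[d]Addddd…
k=9  q1 h=23  …dddAAd[A]dddddd…
k=10  q2 h=24  …ddAAdA[d]dddddd…
k=11  q0 h=25  …dAAdAA[d]dddddd…
k=12  q1 h=24  …ddAAdA[A]Addddd…
k=13  q2 h=25  …dAAdAA[A]dddddd…
k=14  q0 h=26  …AAdAAd[d]dddddd…
k=15  q1 h=25  …dAAdAA[d]Addddd…
k=16  q1 h=26  …AAdAAd[A]dddddd…
k=17  q2 h=27  …AdAAdA[d]dddddd…
k=18  q0 h=28  …dAAdAA[d]dddddd…
k=19  q1 h=27  …AdAAdA[A]Addddd…
k=20  q2 h=28  …dAAdAA[A]dddddd…
k=21  q0 h=29  …AAdAAd[d]dddddd…
k=22  q1 h=28  …dAAdAA[d]Addddd…
k=23  q1 h=29  …AAdAAd[A]dddddd…
k=24  q2 h=30  …AdAAdA[d]dddddd…
k=25  q0 h=31  …dAAdAA[d]dddddd…
k=26  q1 h=30  …AdAAdA[A]Addddd…
k=27  q2 h=31  …dAAdAA[A]dddddd…
k=28  q0 h=32  …AAdAAd[d]dddddd…
k=29  q1 h=31  …dAAdAA[d]Addddd…
k=30  q1 h=32  …AAdAAd[A]dddddd…
k=31  q2 h=33  …AdAAdA[d]dddddd…

33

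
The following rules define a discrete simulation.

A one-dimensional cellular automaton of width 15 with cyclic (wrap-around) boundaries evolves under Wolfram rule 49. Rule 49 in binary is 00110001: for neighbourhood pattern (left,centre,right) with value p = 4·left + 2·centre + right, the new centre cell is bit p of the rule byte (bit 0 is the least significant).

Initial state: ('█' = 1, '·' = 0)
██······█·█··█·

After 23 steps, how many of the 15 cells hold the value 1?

k=0  ██······█·█··█·
k=1  ··█████··█·█··█
k=2  █······█··█·█··
k=3  ·█████··█··█·█·
k=4  ······█··█··█·█
k=5  █████··█··█··█·
k=6  ·····█··█··█··█
k=7  ████··█··█··█··
k=8  ····█··█··█··█·
k=9  ███··█··█··█··█
k=10  ···█··█··█··█··
k=11  ██··█··█··█··██
k=12  ··█··█··█··█···
k=13  █··█··█··█··███
k=14  ·█··█··█··█····
k=15  ··█··█··█··████
k=16  █··█··█··█·····
k=17  ·█··█··█··████·
k=18  ··█··█··█·····█
k=19  █··█··█··████··
k=20  ·█··█··█·····█·
k=21  ··█··█··████··█
k=22  █··█··█·····█··
k=23  ·█··█··████··█·

7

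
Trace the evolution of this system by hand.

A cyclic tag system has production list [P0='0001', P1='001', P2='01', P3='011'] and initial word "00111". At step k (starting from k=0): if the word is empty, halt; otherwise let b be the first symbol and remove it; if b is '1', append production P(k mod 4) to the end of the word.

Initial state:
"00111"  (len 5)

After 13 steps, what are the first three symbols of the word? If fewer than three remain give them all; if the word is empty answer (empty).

[0] "00111"  (len 5)
[1] "0111"  (len 4)
[2] "111"  (len 3)
[3] "1101"  (len 4)
[4] "101011"  (len 6)
[5] "010110001"  (len 9)
[6] "10110001"  (len 8)
[7] "011000101"  (len 9)
[8] "11000101"  (len 8)
[9] "10001010001"  (len 11)
[10] "0001010001001"  (len 13)
[11] "001010001001"  (len 12)
[12] "01010001001"  (len 11)
[13] "1010001001"  (len 10)

101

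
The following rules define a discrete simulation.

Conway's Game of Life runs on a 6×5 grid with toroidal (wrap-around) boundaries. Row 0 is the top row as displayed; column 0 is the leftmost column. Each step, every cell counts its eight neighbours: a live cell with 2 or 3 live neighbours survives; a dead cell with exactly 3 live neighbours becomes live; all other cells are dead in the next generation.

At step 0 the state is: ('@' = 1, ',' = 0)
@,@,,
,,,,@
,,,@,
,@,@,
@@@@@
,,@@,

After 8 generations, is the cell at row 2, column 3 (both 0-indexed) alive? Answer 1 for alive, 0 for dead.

0

k=0  @,@,,
,,,,@
,,,@,
,@,@,
@@@@@
,,@@,
k=1  ,@@,@
,,,@@
,,@@@
,@,,,
@,,,,
,,,,,
k=2  @,@,@
,@,,,
@,@,@
@@@@@
,,,,,
@@,,,
k=3  ,,@,@
,,@,,
,,,,,
,,@,,
,,,@,
@@,,@
k=4  ,,@,@
,,,@,
,,,,,
,,,,,
@@@@@
@@@,@
k=5  ,,@,@
,,,@,
,,,,,
@@@@@
,,,,,
,,,,,
k=6  ,,,@,
,,,@,
@@,,,
@@@@@
@@@@@
,,,,,
k=7  ,,,,,
,,@,@
,,,,,
,,,,,
,,,,,
@@,,,
k=8  @@,,,
,,,,,
,,,,,
,,,,,
,,,,,
,,,,,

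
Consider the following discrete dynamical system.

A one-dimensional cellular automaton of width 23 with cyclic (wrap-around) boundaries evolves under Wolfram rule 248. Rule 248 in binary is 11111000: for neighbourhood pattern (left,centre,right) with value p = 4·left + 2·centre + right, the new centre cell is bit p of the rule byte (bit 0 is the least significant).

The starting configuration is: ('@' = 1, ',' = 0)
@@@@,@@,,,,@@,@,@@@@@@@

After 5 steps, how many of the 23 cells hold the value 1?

23

k=0  @@@@,@@,,,,@@,@,@@@@@@@
k=1  @@@@@@@@,,,@@@,@@@@@@@@
k=2  @@@@@@@@@,,@@@@@@@@@@@@
k=3  @@@@@@@@@@,@@@@@@@@@@@@
k=4  @@@@@@@@@@@@@@@@@@@@@@@
k=5  @@@@@@@@@@@@@@@@@@@@@@@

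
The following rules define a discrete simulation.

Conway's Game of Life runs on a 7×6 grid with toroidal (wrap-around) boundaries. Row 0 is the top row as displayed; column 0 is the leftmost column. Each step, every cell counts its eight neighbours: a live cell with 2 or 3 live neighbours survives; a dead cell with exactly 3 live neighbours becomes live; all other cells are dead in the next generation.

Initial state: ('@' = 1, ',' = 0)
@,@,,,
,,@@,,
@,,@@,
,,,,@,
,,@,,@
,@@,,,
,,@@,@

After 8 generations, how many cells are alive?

6

t=0: @,@,,,
,,@@,,
@,,@@,
,,,,@,
,,@,,@
,@@,,,
,,@@,@
t=1: ,,,,@,
,,@,@@
,,@,@@
,,,,@,
,@@@,,
@@,,@,
@,,@,,
t=2: ,,,,@,
,,,,,,
,,,,,,
,@,,@@
@@@@@@
@,,,@@
@@,@@,
t=3: ,,,@@@
,,,,,,
,,,,,,
,@,,,,
,,@,,,
,,,,,,
@@,@,,
t=4: @,@@@@
,,,,@,
,,,,,,
,,,,,,
,,,,,,
,@@,,,
@,@@,@
t=5: @,@,,,
,,,,@,
,,,,,,
,,,,,,
,,,,,,
@@@@,,
,,,,,,
t=6: ,,,,,,
,,,,,,
,,,,,,
,,,,,,
,@@,,,
,@@,,,
@,,@,,
t=7: ,,,,,,
,,,,,,
,,,,,,
,,,,,,
,@@,,,
@,,@,,
,@@,,,
t=8: ,,,,,,
,,,,,,
,,,,,,
,,,,,,
,@@,,,
@,,@,,
,@@,,,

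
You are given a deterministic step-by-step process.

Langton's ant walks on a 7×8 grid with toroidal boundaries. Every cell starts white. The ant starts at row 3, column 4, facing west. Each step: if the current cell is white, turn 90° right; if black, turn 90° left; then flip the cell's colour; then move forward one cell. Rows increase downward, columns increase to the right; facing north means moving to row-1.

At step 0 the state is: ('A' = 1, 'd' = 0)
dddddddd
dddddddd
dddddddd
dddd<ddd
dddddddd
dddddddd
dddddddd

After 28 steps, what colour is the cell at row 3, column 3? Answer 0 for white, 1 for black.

[0] dddddddd
dddddddd
dddddddd
dddd<ddd
dddddddd
dddddddd
dddddddd
[1] dddddddd
dddddddd
dddd^ddd
ddddAddd
dddddddd
dddddddd
dddddddd
[2] dddddddd
dddddddd
ddddA>dd
ddddAddd
dddddddd
dddddddd
dddddddd
[3] dddddddd
dddddddd
ddddAAdd
ddddAvdd
dddddddd
dddddddd
dddddddd
[4] dddddddd
dddddddd
ddddAAdd
dddd<Add
dddddddd
dddddddd
dddddddd
[5] dddddddd
dddddddd
ddddAAdd
dddddAdd
ddddvddd
dddddddd
dddddddd
[6] dddddddd
dddddddd
ddddAAdd
dddddAdd
ddd<Addd
dddddddd
dddddddd
[7] dddddddd
dddddddd
ddddAAdd
ddd^dAdd
dddAAddd
dddddddd
dddddddd
[8] dddddddd
dddddddd
ddddAAdd
dddA>Add
dddAAddd
dddddddd
dddddddd
[9] dddddddd
dddddddd
ddddAAdd
dddAAAdd
dddAvddd
dddddddd
dddddddd
[10] dddddddd
dddddddd
ddddAAdd
dddAAAdd
dddAd>dd
dddddddd
dddddddd
[11] dddddddd
dddddddd
ddddAAdd
dddAAAdd
dddAdAdd
dddddvdd
dddddddd
[12] dddddddd
dddddddd
ddddAAdd
dddAAAdd
dddAdAdd
dddd<Add
dddddddd
[13] dddddddd
dddddddd
ddddAAdd
dddAAAdd
dddA^Add
ddddAAdd
dddddddd
[14] dddddddd
dddddddd
ddddAAdd
dddAAAdd
dddAA>dd
ddddAAdd
dddddddd
[15] dddddddd
dddddddd
ddddAAdd
dddAA^dd
dddAAddd
ddddAAdd
dddddddd
[16] dddddddd
dddddddd
ddddAAdd
dddA<ddd
dddAAddd
ddddAAdd
dddddddd
[17] dddddddd
dddddddd
ddddAAdd
dddAdddd
dddAvddd
ddddAAdd
dddddddd
[18] dddddddd
dddddddd
ddddAAdd
dddAdddd
dddAd>dd
ddddAAdd
dddddddd
[19] dddddddd
dddddddd
ddddAAdd
dddAdddd
dddAdAdd
ddddAvdd
dddddddd
[20] dddddddd
dddddddd
ddddAAdd
dddAdddd
dddAdAdd
ddddAd>d
dddddddd
[21] dddddddd
dddddddd
ddddAAdd
dddAdddd
dddAdAdd
ddddAdAd
ddddddvd
[22] dddddddd
dddddddd
ddddAAdd
dddAdddd
dddAdAdd
ddddAdAd
ddddd<Ad
[23] dddddddd
dddddddd
ddddAAdd
dddAdddd
dddAdAdd
ddddA^Ad
dddddAAd
[24] dddddddd
dddddddd
ddddAAdd
dddAdddd
dddAdAdd
ddddAA>d
dddddAAd
[25] dddddddd
dddddddd
ddddAAdd
dddAdddd
dddAdA^d
ddddAAdd
dddddAAd
[26] dddddddd
dddddddd
ddddAAdd
dddAdddd
dddAdAA>
ddddAAdd
dddddAAd
[27] dddddddd
dddddddd
ddddAAdd
dddAdddd
dddAdAAA
ddddAAdv
dddddAAd
[28] dddddddd
dddddddd
ddddAAdd
dddAdddd
dddAdAAA
ddddAA<A
dddddAAd

1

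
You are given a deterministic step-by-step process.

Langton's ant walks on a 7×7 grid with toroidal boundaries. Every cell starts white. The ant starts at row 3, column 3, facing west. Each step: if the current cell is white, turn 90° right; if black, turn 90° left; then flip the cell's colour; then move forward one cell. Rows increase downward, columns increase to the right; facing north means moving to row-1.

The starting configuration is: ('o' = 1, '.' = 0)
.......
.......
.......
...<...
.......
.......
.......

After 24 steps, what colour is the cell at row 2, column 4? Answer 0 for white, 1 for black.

t=0: .......
.......
.......
...<...
.......
.......
.......
t=1: .......
.......
...^...
...o...
.......
.......
.......
t=2: .......
.......
...o>..
...o...
.......
.......
.......
t=3: .......
.......
...oo..
...ov..
.......
.......
.......
t=4: .......
.......
...oo..
...<o..
.......
.......
.......
t=5: .......
.......
...oo..
....o..
...v...
.......
.......
t=6: .......
.......
...oo..
....o..
..<o...
.......
.......
t=7: .......
.......
...oo..
..^.o..
..oo...
.......
.......
t=8: .......
.......
...oo..
..o>o..
..oo...
.......
.......
t=9: .......
.......
...oo..
..ooo..
..ov...
.......
.......
t=10: .......
.......
...oo..
..ooo..
..o.>..
.......
.......
t=11: .......
.......
...oo..
..ooo..
..o.o..
....v..
.......
t=12: .......
.......
...oo..
..ooo..
..o.o..
...<o..
.......
t=13: .......
.......
...oo..
..ooo..
..o^o..
...oo..
.......
t=14: .......
.......
...oo..
..ooo..
..oo>..
...oo..
.......
t=15: .......
.......
...oo..
..oo^..
..oo...
...oo..
.......
t=16: .......
.......
...oo..
..o<...
..oo...
...oo..
.......
t=17: .......
.......
...oo..
..o....
..ov...
...oo..
.......
t=18: .......
.......
...oo..
..o....
..o.>..
...oo..
.......
t=19: .......
.......
...oo..
..o....
..o.o..
...ov..
.......
t=20: .......
.......
...oo..
..o....
..o.o..
...o.>.
.......
t=21: .......
.......
...oo..
..o....
..o.o..
...o.o.
.....v.
t=22: .......
.......
...oo..
..o....
..o.o..
...o.o.
....<o.
t=23: .......
.......
...oo..
..o....
..o.o..
...o^o.
....oo.
t=24: .......
.......
...oo..
..o....
..o.o..
...oo>.
....oo.

1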